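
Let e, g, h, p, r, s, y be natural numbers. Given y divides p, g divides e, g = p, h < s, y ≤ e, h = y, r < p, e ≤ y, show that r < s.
e ≤ y and y ≤ e, thus e = y. Because g = p and g divides e, p divides e. e = y, so p divides y. Since y divides p, y = p. Since h = y, h = p. h < s, so p < s. r < p, so r < s.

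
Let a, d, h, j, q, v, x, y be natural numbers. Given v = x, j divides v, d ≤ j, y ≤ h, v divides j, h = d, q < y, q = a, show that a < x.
j divides v and v divides j, hence j = v. q = a and q < y, hence a < y. From h = d and y ≤ h, y ≤ d. d ≤ j, so y ≤ j. Since a < y, a < j. j = v, so a < v. v = x, so a < x.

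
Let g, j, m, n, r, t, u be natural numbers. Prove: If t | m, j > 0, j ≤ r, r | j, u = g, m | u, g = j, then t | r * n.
Since r | j and j > 0, r ≤ j. Because j ≤ r, j = r. g = j, so g = r. Because u = g and m | u, m | g. Since t | m, t | g. Since g = r, t | r. Then t | r * n.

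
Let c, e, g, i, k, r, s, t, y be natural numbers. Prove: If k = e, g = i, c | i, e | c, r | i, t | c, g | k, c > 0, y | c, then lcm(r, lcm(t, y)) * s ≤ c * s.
From k = e and g | k, g | e. From e | c, g | c. Since g = i, i | c. Since c | i, i = c. Since r | i, r | c. t | c and y | c, therefore lcm(t, y) | c. r | c, so lcm(r, lcm(t, y)) | c. Since c > 0, lcm(r, lcm(t, y)) ≤ c. Then lcm(r, lcm(t, y)) * s ≤ c * s.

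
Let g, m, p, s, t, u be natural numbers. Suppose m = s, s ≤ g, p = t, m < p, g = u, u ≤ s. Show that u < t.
g = u and s ≤ g, thus s ≤ u. Because u ≤ s, s = u. Since m = s, m = u. p = t and m < p, hence m < t. m = u, so u < t.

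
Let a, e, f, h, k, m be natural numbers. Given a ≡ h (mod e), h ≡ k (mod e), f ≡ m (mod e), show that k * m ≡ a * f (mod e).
From a ≡ h (mod e) and h ≡ k (mod e), a ≡ k (mod e). From f ≡ m (mod e), by multiplying congruences, a * f ≡ k * m (mod e). Then k * m ≡ a * f (mod e).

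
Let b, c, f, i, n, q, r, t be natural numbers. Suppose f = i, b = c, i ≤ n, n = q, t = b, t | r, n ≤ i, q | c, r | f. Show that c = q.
Since t = b and b = c, t = c. Since t | r, c | r. i ≤ n and n ≤ i, hence i = n. From f = i, f = n. Since r | f, r | n. n = q, so r | q. c | r, so c | q. Since q | c, q = c. Then c = q.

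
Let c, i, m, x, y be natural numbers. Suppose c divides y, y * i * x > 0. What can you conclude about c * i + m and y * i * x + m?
c * i + m ≤ y * i * x + m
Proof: c divides y, hence c * i divides y * i. Then c * i divides y * i * x. y * i * x > 0, so c * i ≤ y * i * x. Then c * i + m ≤ y * i * x + m.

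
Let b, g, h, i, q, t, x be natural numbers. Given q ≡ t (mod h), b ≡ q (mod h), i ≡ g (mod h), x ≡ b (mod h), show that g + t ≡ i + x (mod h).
Since x ≡ b (mod h) and b ≡ q (mod h), x ≡ q (mod h). q ≡ t (mod h), so x ≡ t (mod h). Since i ≡ g (mod h), i + x ≡ g + t (mod h). Then g + t ≡ i + x (mod h).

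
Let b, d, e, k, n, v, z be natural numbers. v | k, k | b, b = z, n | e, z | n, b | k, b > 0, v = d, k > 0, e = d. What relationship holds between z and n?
z = n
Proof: k | b and b > 0, thus k ≤ b. b | k and k > 0, therefore b ≤ k. Since k ≤ b, k = b. b = z, so k = z. e = d and n | e, therefore n | d. v = d and v | k, therefore d | k. Since n | d, n | k. Since k = z, n | z. z | n, so z = n.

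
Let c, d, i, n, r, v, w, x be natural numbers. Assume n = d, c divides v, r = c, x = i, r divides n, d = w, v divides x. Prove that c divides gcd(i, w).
c divides v and v divides x, hence c divides x. Since x = i, c divides i. Since n = d and d = w, n = w. Because r divides n, r divides w. Because r = c, c divides w. c divides i, so c divides gcd(i, w).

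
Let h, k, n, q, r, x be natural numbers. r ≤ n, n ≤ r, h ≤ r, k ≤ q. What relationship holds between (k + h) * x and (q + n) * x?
(k + h) * x ≤ (q + n) * x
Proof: r ≤ n and n ≤ r, hence r = n. Since h ≤ r, h ≤ n. Since k ≤ q, k + h ≤ q + n. By multiplying by a non-negative, (k + h) * x ≤ (q + n) * x.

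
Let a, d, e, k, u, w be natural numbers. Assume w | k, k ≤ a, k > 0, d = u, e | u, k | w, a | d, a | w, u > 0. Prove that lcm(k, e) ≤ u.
w | k and k | w, hence w = k. Since a | w, a | k. Since k > 0, a ≤ k. k ≤ a, so a = k. Because d = u and a | d, a | u. From a = k, k | u. Since e | u, lcm(k, e) | u. u > 0, so lcm(k, e) ≤ u.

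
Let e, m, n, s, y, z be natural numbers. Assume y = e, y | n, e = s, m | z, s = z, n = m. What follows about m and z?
m = z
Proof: e = s and s = z, hence e = z. y = e and y | n, thus e | n. n = m, so e | m. Since e = z, z | m. m | z, so z = m. Then m = z.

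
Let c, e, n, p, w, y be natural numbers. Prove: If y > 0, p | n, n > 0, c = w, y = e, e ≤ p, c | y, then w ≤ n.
From c | y and y > 0, c ≤ y. y = e, so c ≤ e. Because e ≤ p, c ≤ p. Because c = w, w ≤ p. p | n and n > 0, so p ≤ n. Since w ≤ p, w ≤ n.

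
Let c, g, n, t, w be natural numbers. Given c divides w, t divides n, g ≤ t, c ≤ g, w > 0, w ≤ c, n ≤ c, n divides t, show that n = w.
t divides n and n divides t, therefore t = n. Since g ≤ t, g ≤ n. Since c ≤ g, c ≤ n. From n ≤ c, n = c. Since c divides w and w > 0, c ≤ w. Since w ≤ c, c = w. Since n = c, n = w.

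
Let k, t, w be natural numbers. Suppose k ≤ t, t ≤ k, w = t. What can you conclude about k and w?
k = w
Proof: t ≤ k and k ≤ t, therefore t = k. Since w = t, w = k. Then k = w.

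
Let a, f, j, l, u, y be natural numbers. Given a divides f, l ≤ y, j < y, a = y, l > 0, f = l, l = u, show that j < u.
Because f = l and a divides f, a divides l. Since a = y, y divides l. l > 0, so y ≤ l. Since l ≤ y, y = l. l = u, so y = u. j < y, so j < u.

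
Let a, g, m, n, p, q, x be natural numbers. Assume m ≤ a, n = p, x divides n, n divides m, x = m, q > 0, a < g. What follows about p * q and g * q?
p * q < g * q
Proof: From x = m and x divides n, m divides n. Because n divides m, m = n. Since n = p, m = p. m ≤ a and a < g, hence m < g. Since m = p, p < g. Combining with q > 0, by multiplying by a positive, p * q < g * q.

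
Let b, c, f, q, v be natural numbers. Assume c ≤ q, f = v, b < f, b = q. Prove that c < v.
Since f = v and b < f, b < v. b = q, so q < v. Since c ≤ q, c < v.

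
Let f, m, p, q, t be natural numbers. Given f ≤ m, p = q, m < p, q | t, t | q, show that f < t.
Because q | t and t | q, q = t. f ≤ m and m < p, thus f < p. p = q, so f < q. Since q = t, f < t.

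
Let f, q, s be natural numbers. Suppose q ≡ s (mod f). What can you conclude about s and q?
s ≡ q (mod f)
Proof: q ≡ s (mod f). By symmetry, s ≡ q (mod f).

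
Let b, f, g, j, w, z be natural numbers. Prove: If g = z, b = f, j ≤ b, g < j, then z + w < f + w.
g < j and j ≤ b, so g < b. From g = z, z < b. Since b = f, z < f. Then z + w < f + w.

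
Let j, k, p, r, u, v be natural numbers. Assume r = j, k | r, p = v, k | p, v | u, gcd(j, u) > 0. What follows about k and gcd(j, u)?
k ≤ gcd(j, u)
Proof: r = j and k | r, so k | j. p = v and k | p, hence k | v. v | u, so k | u. Since k | j, k | gcd(j, u). Because gcd(j, u) > 0, k ≤ gcd(j, u).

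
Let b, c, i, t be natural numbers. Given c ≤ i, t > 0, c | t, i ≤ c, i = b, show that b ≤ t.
Since c ≤ i and i ≤ c, c = i. Since i = b, c = b. Since c | t and t > 0, c ≤ t. Since c = b, b ≤ t.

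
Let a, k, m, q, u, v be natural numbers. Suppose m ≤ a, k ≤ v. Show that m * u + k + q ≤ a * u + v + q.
Since m ≤ a, by multiplying by a non-negative, m * u ≤ a * u. k ≤ v, so m * u + k ≤ a * u + v. Then m * u + k + q ≤ a * u + v + q.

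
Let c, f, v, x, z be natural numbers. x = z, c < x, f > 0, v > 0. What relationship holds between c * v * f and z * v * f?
c * v * f < z * v * f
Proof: x = z and c < x, hence c < z. Since v > 0, by multiplying by a positive, c * v < z * v. Since f > 0, by multiplying by a positive, c * v * f < z * v * f.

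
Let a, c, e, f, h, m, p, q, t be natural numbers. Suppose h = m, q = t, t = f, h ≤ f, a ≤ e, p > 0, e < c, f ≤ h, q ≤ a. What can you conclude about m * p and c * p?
m * p < c * p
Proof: Because f ≤ h and h ≤ f, f = h. Since t = f, t = h. Because h = m, t = m. q = t and q ≤ a, hence t ≤ a. Since a ≤ e, t ≤ e. e < c, so t < c. Since t = m, m < c. p > 0, so m * p < c * p.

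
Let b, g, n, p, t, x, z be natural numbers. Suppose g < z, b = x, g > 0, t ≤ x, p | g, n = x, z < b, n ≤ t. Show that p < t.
p | g and g > 0, hence p ≤ g. n = x and n ≤ t, thus x ≤ t. t ≤ x, so x = t. g < z and z < b, thus g < b. b = x, so g < x. Since x = t, g < t. From p ≤ g, p < t.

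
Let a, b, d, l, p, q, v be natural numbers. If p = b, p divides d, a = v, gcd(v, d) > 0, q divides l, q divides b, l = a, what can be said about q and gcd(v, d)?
q ≤ gcd(v, d)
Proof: Since l = a and q divides l, q divides a. Since a = v, q divides v. From p = b and p divides d, b divides d. q divides b, so q divides d. Since q divides v, q divides gcd(v, d). gcd(v, d) > 0, so q ≤ gcd(v, d).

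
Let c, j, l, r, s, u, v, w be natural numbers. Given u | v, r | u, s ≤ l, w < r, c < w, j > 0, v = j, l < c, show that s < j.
s ≤ l and l < c, hence s < c. Since c < w, s < w. r | u and u | v, therefore r | v. v = j, so r | j. j > 0, so r ≤ j. Since w < r, w < j. Since s < w, s < j.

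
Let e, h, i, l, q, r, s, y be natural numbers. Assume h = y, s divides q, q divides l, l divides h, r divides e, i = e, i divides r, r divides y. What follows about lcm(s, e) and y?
lcm(s, e) divides y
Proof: s divides q and q divides l, therefore s divides l. Since l divides h, s divides h. From h = y, s divides y. i = e and i divides r, hence e divides r. r divides e, so r = e. Since r divides y, e divides y. Because s divides y, lcm(s, e) divides y.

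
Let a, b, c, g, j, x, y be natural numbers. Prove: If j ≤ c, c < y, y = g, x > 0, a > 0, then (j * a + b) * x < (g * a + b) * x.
j ≤ c and c < y, hence j < y. Since y = g, j < g. From a > 0, by multiplying by a positive, j * a < g * a. Then j * a + b < g * a + b. Since x > 0, by multiplying by a positive, (j * a + b) * x < (g * a + b) * x.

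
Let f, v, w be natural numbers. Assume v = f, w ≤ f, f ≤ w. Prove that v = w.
Because f ≤ w and w ≤ f, f = w. v = f, so v = w.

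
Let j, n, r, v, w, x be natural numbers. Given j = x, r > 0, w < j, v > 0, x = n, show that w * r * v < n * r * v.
Because j = x and x = n, j = n. Since w < j, w < n. Since r > 0, by multiplying by a positive, w * r < n * r. From v > 0, by multiplying by a positive, w * r * v < n * r * v.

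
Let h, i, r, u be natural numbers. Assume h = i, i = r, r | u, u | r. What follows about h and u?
h = u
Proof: h = i and i = r, thus h = r. Since r | u and u | r, r = u. Since h = r, h = u.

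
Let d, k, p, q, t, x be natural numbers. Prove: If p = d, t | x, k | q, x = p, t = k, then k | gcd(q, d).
x = p and p = d, therefore x = d. Because t = k and t | x, k | x. x = d, so k | d. k | q, so k | gcd(q, d).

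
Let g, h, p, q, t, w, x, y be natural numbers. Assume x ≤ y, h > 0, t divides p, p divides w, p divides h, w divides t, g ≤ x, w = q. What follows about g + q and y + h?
g + q ≤ y + h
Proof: Because g ≤ x and x ≤ y, g ≤ y. From w divides t and t divides p, w divides p. Since p divides w, p = w. From w = q, p = q. p divides h and h > 0, therefore p ≤ h. p = q, so q ≤ h. Because g ≤ y, g + q ≤ y + h.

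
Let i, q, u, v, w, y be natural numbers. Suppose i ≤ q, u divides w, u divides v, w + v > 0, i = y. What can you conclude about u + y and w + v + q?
u + y ≤ w + v + q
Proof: u divides w and u divides v, hence u divides w + v. Since w + v > 0, u ≤ w + v. Because i = y and i ≤ q, y ≤ q. Since u ≤ w + v, u + y ≤ w + v + q.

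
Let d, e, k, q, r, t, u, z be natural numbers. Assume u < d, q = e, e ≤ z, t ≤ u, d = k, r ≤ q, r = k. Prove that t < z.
d = k and u < d, thus u < k. t ≤ u, so t < k. From q = e and r ≤ q, r ≤ e. From r = k, k ≤ e. Since e ≤ z, k ≤ z. t < k, so t < z.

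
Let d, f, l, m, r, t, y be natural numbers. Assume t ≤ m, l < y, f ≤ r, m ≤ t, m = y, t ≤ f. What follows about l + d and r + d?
l + d < r + d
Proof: t ≤ m and m ≤ t, therefore t = m. m = y, so t = y. From t ≤ f, y ≤ f. f ≤ r, so y ≤ r. Since l < y, l < r. Then l + d < r + d.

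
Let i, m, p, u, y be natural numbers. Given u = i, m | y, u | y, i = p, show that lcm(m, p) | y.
From u = i and i = p, u = p. Since u | y, p | y. Since m | y, lcm(m, p) | y.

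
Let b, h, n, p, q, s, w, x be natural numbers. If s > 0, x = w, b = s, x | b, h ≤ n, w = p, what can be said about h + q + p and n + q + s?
h + q + p ≤ n + q + s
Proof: h ≤ n, so h + q ≤ n + q. From b = s and x | b, x | s. Since x = w, w | s. s > 0, so w ≤ s. w = p, so p ≤ s. h + q ≤ n + q, so h + q + p ≤ n + q + s.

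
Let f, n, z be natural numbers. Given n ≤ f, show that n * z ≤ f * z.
n ≤ f. By multiplying by a non-negative, n * z ≤ f * z.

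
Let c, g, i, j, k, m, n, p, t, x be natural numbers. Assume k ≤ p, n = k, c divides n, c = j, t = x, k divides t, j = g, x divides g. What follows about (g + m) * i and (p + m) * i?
(g + m) * i ≤ (p + m) * i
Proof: t = x and k divides t, therefore k divides x. x divides g, so k divides g. c = j and j = g, hence c = g. From n = k and c divides n, c divides k. Since c = g, g divides k. Since k divides g, k = g. k ≤ p, so g ≤ p. Then g + m ≤ p + m. By multiplying by a non-negative, (g + m) * i ≤ (p + m) * i.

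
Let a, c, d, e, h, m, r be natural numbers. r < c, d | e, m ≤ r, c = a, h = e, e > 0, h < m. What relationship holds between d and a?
d < a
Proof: Because d | e and e > 0, d ≤ e. Because h = e and h < m, e < m. Since m ≤ r, e < r. Because c = a and r < c, r < a. e < r, so e < a. d ≤ e, so d < a.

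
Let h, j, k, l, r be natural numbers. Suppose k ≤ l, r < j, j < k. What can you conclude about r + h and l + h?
r + h < l + h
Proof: r < j and j < k, therefore r < k. k ≤ l, so r < l. Then r + h < l + h.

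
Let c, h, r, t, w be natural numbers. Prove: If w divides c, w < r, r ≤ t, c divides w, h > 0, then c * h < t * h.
w divides c and c divides w, thus w = c. Since w < r, c < r. Since r ≤ t, c < t. Using h > 0, by multiplying by a positive, c * h < t * h.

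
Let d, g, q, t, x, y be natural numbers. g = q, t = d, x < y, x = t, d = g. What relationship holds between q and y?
q < y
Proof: Since t = d and d = g, t = g. Since g = q, t = q. From x = t and x < y, t < y. From t = q, q < y.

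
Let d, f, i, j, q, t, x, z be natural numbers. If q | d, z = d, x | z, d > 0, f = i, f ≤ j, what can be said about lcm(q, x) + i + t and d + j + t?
lcm(q, x) + i + t ≤ d + j + t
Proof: Because z = d and x | z, x | d. Since q | d, lcm(q, x) | d. d > 0, so lcm(q, x) ≤ d. f = i and f ≤ j, hence i ≤ j. Since lcm(q, x) ≤ d, lcm(q, x) + i ≤ d + j. Then lcm(q, x) + i + t ≤ d + j + t.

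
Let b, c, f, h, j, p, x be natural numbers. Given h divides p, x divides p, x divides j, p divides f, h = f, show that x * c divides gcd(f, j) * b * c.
Because h = f and h divides p, f divides p. Since p divides f, p = f. Because x divides p, x divides f. Since x divides j, x divides gcd(f, j). Then x divides gcd(f, j) * b. Then x * c divides gcd(f, j) * b * c.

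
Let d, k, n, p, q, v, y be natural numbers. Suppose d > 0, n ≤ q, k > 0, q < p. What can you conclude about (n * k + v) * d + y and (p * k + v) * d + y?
(n * k + v) * d + y < (p * k + v) * d + y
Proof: n ≤ q and q < p, so n < p. Using k > 0 and multiplying by a positive, n * k < p * k. Then n * k + v < p * k + v. From d > 0, by multiplying by a positive, (n * k + v) * d < (p * k + v) * d. Then (n * k + v) * d + y < (p * k + v) * d + y.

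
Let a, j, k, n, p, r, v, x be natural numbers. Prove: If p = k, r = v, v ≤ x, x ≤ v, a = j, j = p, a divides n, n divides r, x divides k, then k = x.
Since v ≤ x and x ≤ v, v = x. From r = v, r = x. a = j and j = p, so a = p. a divides n and n divides r, hence a divides r. a = p, so p divides r. r = x, so p divides x. p = k, so k divides x. Because x divides k, k = x.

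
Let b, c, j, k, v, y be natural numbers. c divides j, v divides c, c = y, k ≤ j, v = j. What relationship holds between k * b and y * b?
k * b ≤ y * b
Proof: v = j and v divides c, therefore j divides c. c divides j, so j = c. c = y, so j = y. k ≤ j, so k ≤ y. By multiplying by a non-negative, k * b ≤ y * b.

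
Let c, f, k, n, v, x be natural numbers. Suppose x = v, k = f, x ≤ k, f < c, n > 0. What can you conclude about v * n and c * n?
v * n < c * n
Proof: k = f and x ≤ k, therefore x ≤ f. x = v, so v ≤ f. Since f < c, v < c. Since n > 0, by multiplying by a positive, v * n < c * n.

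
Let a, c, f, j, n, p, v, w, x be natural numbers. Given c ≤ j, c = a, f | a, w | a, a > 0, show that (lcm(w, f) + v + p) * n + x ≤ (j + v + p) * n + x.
Since w | a and f | a, lcm(w, f) | a. a > 0, so lcm(w, f) ≤ a. c = a and c ≤ j, therefore a ≤ j. lcm(w, f) ≤ a, so lcm(w, f) ≤ j. Then lcm(w, f) + v ≤ j + v. Then lcm(w, f) + v + p ≤ j + v + p. Then (lcm(w, f) + v + p) * n ≤ (j + v + p) * n. Then (lcm(w, f) + v + p) * n + x ≤ (j + v + p) * n + x.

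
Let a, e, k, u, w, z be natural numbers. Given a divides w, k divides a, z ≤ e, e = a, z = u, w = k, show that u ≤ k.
w = k and a divides w, therefore a divides k. k divides a, so a = k. z = u and z ≤ e, hence u ≤ e. e = a, so u ≤ a. a = k, so u ≤ k.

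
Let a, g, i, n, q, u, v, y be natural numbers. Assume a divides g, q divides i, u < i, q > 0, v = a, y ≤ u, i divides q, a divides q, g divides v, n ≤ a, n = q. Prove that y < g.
i divides q and q divides i, hence i = q. n = q and n ≤ a, hence q ≤ a. Because a divides q and q > 0, a ≤ q. q ≤ a, so q = a. i = q, so i = a. Because v = a and g divides v, g divides a. a divides g, so a = g. i = a, so i = g. From y ≤ u and u < i, y < i. Since i = g, y < g.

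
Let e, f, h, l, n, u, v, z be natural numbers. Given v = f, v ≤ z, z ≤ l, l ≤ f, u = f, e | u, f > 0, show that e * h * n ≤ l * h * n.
v = f and v ≤ z, thus f ≤ z. Since z ≤ l, f ≤ l. Since l ≤ f, f = l. Because u = f and e | u, e | f. Since f > 0, e ≤ f. f = l, so e ≤ l. Then e * h ≤ l * h. Then e * h * n ≤ l * h * n.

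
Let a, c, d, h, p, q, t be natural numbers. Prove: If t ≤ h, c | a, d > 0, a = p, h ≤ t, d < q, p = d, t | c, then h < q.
t ≤ h and h ≤ t, therefore t = h. a = p and p = d, so a = d. c | a, so c | d. From t | c, t | d. t = h, so h | d. From d > 0, h ≤ d. Since d < q, h < q.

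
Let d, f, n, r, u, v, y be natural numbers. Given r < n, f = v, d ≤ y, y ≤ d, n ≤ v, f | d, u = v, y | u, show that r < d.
From f = v and f | d, v | d. From y ≤ d and d ≤ y, y = d. Since u = v and y | u, y | v. Because y = d, d | v. Since v | d, v = d. n ≤ v, so n ≤ d. Since r < n, r < d.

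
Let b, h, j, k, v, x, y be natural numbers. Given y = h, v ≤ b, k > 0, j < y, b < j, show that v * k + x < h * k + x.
Since v ≤ b and b < j, v < j. y = h and j < y, hence j < h. Since v < j, v < h. Combining with k > 0, by multiplying by a positive, v * k < h * k. Then v * k + x < h * k + x.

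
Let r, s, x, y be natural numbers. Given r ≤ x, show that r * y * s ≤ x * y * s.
r ≤ x, thus r * y ≤ x * y. Then r * y * s ≤ x * y * s.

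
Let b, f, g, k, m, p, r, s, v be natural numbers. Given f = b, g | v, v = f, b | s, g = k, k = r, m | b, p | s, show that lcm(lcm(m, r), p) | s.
g = k and g | v, therefore k | v. From v = f, k | f. Since f = b, k | b. Since k = r, r | b. Since m | b, lcm(m, r) | b. Since b | s, lcm(m, r) | s. Since p | s, lcm(lcm(m, r), p) | s.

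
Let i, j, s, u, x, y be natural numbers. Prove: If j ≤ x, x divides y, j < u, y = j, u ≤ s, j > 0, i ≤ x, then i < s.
Since y = j and x divides y, x divides j. Since j > 0, x ≤ j. Because j ≤ x, x = j. i ≤ x, so i ≤ j. From j < u and u ≤ s, j < s. i ≤ j, so i < s.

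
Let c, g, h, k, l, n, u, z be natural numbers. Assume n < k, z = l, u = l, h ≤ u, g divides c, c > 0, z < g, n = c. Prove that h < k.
Because u = l and h ≤ u, h ≤ l. z = l and z < g, thus l < g. g divides c and c > 0, therefore g ≤ c. Since l < g, l < c. Since h ≤ l, h < c. Since n = c and n < k, c < k. h < c, so h < k.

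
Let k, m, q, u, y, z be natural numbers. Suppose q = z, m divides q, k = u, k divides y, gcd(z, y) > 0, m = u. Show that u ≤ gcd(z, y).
From q = z and m divides q, m divides z. m = u, so u divides z. Because k = u and k divides y, u divides y. u divides z, so u divides gcd(z, y). Since gcd(z, y) > 0, u ≤ gcd(z, y).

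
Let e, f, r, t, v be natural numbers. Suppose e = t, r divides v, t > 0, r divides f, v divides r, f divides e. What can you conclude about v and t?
v ≤ t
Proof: r divides v and v divides r, hence r = v. e = t and f divides e, hence f divides t. r divides f, so r divides t. Since r = v, v divides t. Since t > 0, v ≤ t.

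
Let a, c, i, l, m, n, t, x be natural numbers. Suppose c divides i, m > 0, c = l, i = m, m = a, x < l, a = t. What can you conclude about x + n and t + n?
x + n < t + n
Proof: Because m = a and a = t, m = t. c = l and c divides i, so l divides i. i = m, so l divides m. m > 0, so l ≤ m. x < l, so x < m. Since m = t, x < t. Then x + n < t + n.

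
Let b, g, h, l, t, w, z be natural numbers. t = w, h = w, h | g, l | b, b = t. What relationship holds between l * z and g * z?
l * z | g * z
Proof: b = t and t = w, so b = w. Since l | b, l | w. h = w and h | g, hence w | g. Since l | w, l | g. Then l * z | g * z.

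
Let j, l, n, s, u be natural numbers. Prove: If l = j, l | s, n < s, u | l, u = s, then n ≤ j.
u = s and u | l, thus s | l. l | s, so s = l. l = j, so s = j. From n < s, n < j. Then n ≤ j.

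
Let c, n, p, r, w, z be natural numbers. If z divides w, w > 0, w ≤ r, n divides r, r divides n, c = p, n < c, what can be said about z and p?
z < p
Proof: z divides w and w > 0, so z ≤ w. w ≤ r, so z ≤ r. Because n divides r and r divides n, n = r. c = p and n < c, thus n < p. Since n = r, r < p. z ≤ r, so z < p.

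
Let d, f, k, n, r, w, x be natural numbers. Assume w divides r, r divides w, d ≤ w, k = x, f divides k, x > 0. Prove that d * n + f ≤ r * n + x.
w divides r and r divides w, hence w = r. d ≤ w, so d ≤ r. By multiplying by a non-negative, d * n ≤ r * n. Since k = x and f divides k, f divides x. x > 0, so f ≤ x. d * n ≤ r * n, so d * n + f ≤ r * n + x.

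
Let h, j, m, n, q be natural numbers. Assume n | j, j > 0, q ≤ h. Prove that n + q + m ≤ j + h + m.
n | j and j > 0, so n ≤ j. q ≤ h, so n + q ≤ j + h. Then n + q + m ≤ j + h + m.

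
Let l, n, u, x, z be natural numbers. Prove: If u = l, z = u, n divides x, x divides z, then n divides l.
From z = u and u = l, z = l. From n divides x and x divides z, n divides z. z = l, so n divides l.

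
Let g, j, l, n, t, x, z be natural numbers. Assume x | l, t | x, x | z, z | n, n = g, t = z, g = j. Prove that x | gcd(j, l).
n = g and g = j, thus n = j. Since t = z and t | x, z | x. Since x | z, z = x. z | n, so x | n. Because n = j, x | j. x | l, so x | gcd(j, l).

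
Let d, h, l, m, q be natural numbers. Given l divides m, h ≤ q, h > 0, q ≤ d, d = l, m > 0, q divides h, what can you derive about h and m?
h ≤ m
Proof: From q divides h and h > 0, q ≤ h. From h ≤ q, q = h. Because d = l and q ≤ d, q ≤ l. l divides m and m > 0, thus l ≤ m. Because q ≤ l, q ≤ m. q = h, so h ≤ m.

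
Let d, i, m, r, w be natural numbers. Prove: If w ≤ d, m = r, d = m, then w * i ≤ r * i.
Since d = m and m = r, d = r. Since w ≤ d, w ≤ r. By multiplying by a non-negative, w * i ≤ r * i.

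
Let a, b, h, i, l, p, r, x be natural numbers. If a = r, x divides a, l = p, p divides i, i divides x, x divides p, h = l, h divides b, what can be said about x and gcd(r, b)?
x divides gcd(r, b)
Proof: a = r and x divides a, thus x divides r. p divides i and i divides x, therefore p divides x. Since x divides p, p = x. l = p, so l = x. h = l and h divides b, so l divides b. Because l = x, x divides b. From x divides r, x divides gcd(r, b).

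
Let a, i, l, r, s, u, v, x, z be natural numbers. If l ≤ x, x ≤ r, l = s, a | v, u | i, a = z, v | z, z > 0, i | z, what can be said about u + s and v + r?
u + s ≤ v + r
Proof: a = z and a | v, so z | v. Since v | z, z = v. From u | i and i | z, u | z. From z > 0, u ≤ z. Since z = v, u ≤ v. From l ≤ x and x ≤ r, l ≤ r. Since l = s, s ≤ r. u ≤ v, so u + s ≤ v + r.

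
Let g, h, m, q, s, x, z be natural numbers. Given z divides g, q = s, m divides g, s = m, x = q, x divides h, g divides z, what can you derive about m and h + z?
m divides h + z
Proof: x = q and q = s, thus x = s. s = m, so x = m. x divides h, so m divides h. g divides z and z divides g, so g = z. m divides g, so m divides z. Since m divides h, m divides h + z.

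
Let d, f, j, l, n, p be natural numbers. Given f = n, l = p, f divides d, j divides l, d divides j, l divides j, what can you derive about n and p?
n divides p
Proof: f = n and f divides d, hence n divides d. j divides l and l divides j, therefore j = l. l = p, so j = p. d divides j, so d divides p. n divides d, so n divides p.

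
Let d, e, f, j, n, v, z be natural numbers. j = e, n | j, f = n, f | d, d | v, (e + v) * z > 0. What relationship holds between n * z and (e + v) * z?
n * z ≤ (e + v) * z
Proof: j = e and n | j, therefore n | e. f = n and f | d, therefore n | d. d | v, so n | v. Since n | e, n | e + v. Then n * z | (e + v) * z. (e + v) * z > 0, so n * z ≤ (e + v) * z.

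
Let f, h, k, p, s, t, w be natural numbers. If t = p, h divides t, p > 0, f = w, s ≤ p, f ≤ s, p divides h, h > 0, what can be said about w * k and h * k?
w * k ≤ h * k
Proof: p divides h and h > 0, therefore p ≤ h. t = p and h divides t, so h divides p. Since p > 0, h ≤ p. p ≤ h, so p = h. Since f ≤ s and s ≤ p, f ≤ p. Since f = w, w ≤ p. p = h, so w ≤ h. By multiplying by a non-negative, w * k ≤ h * k.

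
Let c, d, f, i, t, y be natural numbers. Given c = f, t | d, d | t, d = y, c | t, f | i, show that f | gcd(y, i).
t | d and d | t, hence t = d. Since d = y, t = y. c = f and c | t, therefore f | t. t = y, so f | y. f | i, so f | gcd(y, i).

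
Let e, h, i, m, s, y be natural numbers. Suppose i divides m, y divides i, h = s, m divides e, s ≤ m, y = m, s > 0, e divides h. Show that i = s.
Because y = m and y divides i, m divides i. i divides m, so i = m. h = s and e divides h, thus e divides s. m divides e, so m divides s. Since s > 0, m ≤ s. Because s ≤ m, m = s. Since i = m, i = s.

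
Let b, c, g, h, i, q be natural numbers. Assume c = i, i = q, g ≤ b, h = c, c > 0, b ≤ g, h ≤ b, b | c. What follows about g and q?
g = q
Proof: g ≤ b and b ≤ g, thus g = b. b | c and c > 0, thus b ≤ c. From h = c and h ≤ b, c ≤ b. b ≤ c, so b = c. g = b, so g = c. Since c = i, g = i. From i = q, g = q.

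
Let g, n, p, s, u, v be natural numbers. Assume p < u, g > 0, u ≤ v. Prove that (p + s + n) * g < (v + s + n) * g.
p < u and u ≤ v, therefore p < v. Then p + s < v + s. Then p + s + n < v + s + n. g > 0, so (p + s + n) * g < (v + s + n) * g.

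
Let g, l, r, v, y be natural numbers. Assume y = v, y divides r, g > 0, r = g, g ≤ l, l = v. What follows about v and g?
v = g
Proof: From y = v and y divides r, v divides r. r = g, so v divides g. g > 0, so v ≤ g. Since l = v and g ≤ l, g ≤ v. v ≤ g, so v = g.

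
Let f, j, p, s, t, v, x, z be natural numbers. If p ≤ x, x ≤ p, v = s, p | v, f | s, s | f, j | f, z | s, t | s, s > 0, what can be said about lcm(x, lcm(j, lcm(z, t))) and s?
lcm(x, lcm(j, lcm(z, t))) ≤ s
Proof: From p ≤ x and x ≤ p, p = x. Because v = s and p | v, p | s. p = x, so x | s. f | s and s | f, thus f = s. From j | f, j | s. From z | s and t | s, lcm(z, t) | s. Since j | s, lcm(j, lcm(z, t)) | s. From x | s, lcm(x, lcm(j, lcm(z, t))) | s. Since s > 0, lcm(x, lcm(j, lcm(z, t))) ≤ s.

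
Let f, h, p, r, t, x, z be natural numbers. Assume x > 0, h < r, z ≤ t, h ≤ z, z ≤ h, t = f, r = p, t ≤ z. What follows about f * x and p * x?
f * x < p * x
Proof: Since z ≤ t and t ≤ z, z = t. Since t = f, z = f. h ≤ z and z ≤ h, so h = z. Because r = p and h < r, h < p. Since h = z, z < p. z = f, so f < p. Since x > 0, f * x < p * x.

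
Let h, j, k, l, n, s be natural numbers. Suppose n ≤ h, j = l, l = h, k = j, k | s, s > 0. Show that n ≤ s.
Because j = l and l = h, j = h. Because k = j and k | s, j | s. Since j = h, h | s. Since s > 0, h ≤ s. n ≤ h, so n ≤ s.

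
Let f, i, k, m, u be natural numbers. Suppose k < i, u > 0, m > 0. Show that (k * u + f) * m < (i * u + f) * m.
k < i and u > 0. By multiplying by a positive, k * u < i * u. Then k * u + f < i * u + f. Using m > 0, by multiplying by a positive, (k * u + f) * m < (i * u + f) * m.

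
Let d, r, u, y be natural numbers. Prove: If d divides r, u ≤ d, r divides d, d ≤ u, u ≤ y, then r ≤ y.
From u ≤ d and d ≤ u, u = d. From d divides r and r divides d, d = r. Since u = d, u = r. Since u ≤ y, r ≤ y.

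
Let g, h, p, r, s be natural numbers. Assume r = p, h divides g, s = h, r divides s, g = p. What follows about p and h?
p = h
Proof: Because r = p and r divides s, p divides s. Because s = h, p divides h. g = p and h divides g, hence h divides p. p divides h, so p = h.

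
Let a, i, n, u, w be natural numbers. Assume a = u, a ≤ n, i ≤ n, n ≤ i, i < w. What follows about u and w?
u < w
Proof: a = u and a ≤ n, thus u ≤ n. From i ≤ n and n ≤ i, i = n. Since i < w, n < w. Since u ≤ n, u < w.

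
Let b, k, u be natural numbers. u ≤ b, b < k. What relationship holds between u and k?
u < k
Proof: Since u ≤ b and b < k, by transitivity, u < k.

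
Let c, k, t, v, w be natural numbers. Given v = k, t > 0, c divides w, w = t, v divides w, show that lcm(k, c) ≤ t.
v = k and v divides w, so k divides w. Since c divides w, lcm(k, c) divides w. Because w = t, lcm(k, c) divides t. t > 0, so lcm(k, c) ≤ t.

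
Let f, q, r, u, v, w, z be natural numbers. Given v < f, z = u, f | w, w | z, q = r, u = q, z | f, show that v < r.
Since u = q and q = r, u = r. Because f | w and w | z, f | z. Since z | f, f = z. From z = u, f = u. Since v < f, v < u. u = r, so v < r.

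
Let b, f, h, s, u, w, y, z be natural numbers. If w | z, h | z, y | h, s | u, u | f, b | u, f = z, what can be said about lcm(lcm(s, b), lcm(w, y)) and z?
lcm(lcm(s, b), lcm(w, y)) | z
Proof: Since s | u and b | u, lcm(s, b) | u. Since f = z and u | f, u | z. lcm(s, b) | u, so lcm(s, b) | z. From y | h and h | z, y | z. Since w | z, lcm(w, y) | z. Since lcm(s, b) | z, lcm(lcm(s, b), lcm(w, y)) | z.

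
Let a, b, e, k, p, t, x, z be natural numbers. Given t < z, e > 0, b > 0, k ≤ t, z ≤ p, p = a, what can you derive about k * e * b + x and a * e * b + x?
k * e * b + x < a * e * b + x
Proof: From k ≤ t and t < z, k < z. p = a and z ≤ p, therefore z ≤ a. k < z, so k < a. Combined with e > 0, by multiplying by a positive, k * e < a * e. Using b > 0 and multiplying by a positive, k * e * b < a * e * b. Then k * e * b + x < a * e * b + x.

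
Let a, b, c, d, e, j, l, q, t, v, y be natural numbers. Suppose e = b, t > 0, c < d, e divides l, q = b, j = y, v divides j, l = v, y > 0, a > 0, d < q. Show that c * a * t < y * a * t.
q = b and d < q, therefore d < b. Because c < d, c < b. Because e = b and e divides l, b divides l. Since l = v, b divides v. Since j = y and v divides j, v divides y. Because b divides v, b divides y. y > 0, so b ≤ y. c < b, so c < y. Since a > 0, by multiplying by a positive, c * a < y * a. Since t > 0, by multiplying by a positive, c * a * t < y * a * t.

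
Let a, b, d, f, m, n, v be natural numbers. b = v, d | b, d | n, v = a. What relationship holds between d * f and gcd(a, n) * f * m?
d * f | gcd(a, n) * f * m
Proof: Because b = v and v = a, b = a. d | b, so d | a. d | n, so d | gcd(a, n). Then d * f | gcd(a, n) * f. Then d * f | gcd(a, n) * f * m.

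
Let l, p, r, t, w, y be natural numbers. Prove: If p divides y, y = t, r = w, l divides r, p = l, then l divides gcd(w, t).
r = w and l divides r, hence l divides w. y = t and p divides y, so p divides t. From p = l, l divides t. l divides w, so l divides gcd(w, t).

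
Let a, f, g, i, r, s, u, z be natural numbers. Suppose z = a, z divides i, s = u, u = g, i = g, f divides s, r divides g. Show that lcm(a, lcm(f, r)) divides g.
z = a and z divides i, thus a divides i. Since i = g, a divides g. From s = u and u = g, s = g. Since f divides s, f divides g. r divides g, so lcm(f, r) divides g. Because a divides g, lcm(a, lcm(f, r)) divides g.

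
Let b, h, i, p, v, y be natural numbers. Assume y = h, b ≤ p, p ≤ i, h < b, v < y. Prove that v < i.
y = h and v < y, hence v < h. h < b and b ≤ p, thus h < p. Since p ≤ i, h < i. v < h, so v < i.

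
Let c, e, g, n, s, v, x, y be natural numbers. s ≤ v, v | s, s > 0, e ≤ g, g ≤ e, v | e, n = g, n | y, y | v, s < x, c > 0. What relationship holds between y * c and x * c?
y * c < x * c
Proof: v | s and s > 0, thus v ≤ s. s ≤ v, so s = v. Since e ≤ g and g ≤ e, e = g. Since v | e, v | g. n = g and n | y, therefore g | y. v | g, so v | y. y | v, so v = y. s = v, so s = y. Since s < x, y < x. Since c > 0, y * c < x * c.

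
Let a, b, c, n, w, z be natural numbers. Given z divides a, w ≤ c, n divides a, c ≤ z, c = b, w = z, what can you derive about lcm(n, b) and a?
lcm(n, b) divides a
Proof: w = z and w ≤ c, therefore z ≤ c. Since c ≤ z, z = c. Since c = b, z = b. Since z divides a, b divides a. n divides a, so lcm(n, b) divides a.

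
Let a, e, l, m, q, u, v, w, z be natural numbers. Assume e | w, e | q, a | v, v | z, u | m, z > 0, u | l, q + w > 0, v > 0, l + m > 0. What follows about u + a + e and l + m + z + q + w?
u + a + e ≤ l + m + z + q + w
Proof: Since u | l and u | m, u | l + m. Since l + m > 0, u ≤ l + m. Because a | v and v > 0, a ≤ v. v | z and z > 0, thus v ≤ z. a ≤ v, so a ≤ z. e | q and e | w, hence e | q + w. Since q + w > 0, e ≤ q + w. Since a ≤ z, a + e ≤ z + q + w. From u ≤ l + m, u + a + e ≤ l + m + z + q + w.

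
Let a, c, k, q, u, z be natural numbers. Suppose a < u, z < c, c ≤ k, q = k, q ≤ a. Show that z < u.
Because z < c and c ≤ k, z < k. q = k and q ≤ a, so k ≤ a. z < k, so z < a. a < u, so z < u.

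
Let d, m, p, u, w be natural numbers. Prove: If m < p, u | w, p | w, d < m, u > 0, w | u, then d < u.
d < m and m < p, therefore d < p. w | u and u | w, thus w = u. From p | w, p | u. Since u > 0, p ≤ u. Because d < p, d < u.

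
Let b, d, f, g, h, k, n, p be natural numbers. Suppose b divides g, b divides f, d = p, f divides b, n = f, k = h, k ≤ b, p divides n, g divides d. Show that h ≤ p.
b divides g and g divides d, thus b divides d. Since d = p, b divides p. f divides b and b divides f, hence f = b. From n = f, n = b. Since p divides n, p divides b. Because b divides p, b = p. From k = h and k ≤ b, h ≤ b. Since b = p, h ≤ p.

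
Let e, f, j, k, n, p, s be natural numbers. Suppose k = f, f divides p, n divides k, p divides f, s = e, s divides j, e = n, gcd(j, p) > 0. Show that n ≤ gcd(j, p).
Since s = e and e = n, s = n. s divides j, so n divides j. f divides p and p divides f, hence f = p. k = f and n divides k, hence n divides f. Since f = p, n divides p. Since n divides j, n divides gcd(j, p). Since gcd(j, p) > 0, n ≤ gcd(j, p).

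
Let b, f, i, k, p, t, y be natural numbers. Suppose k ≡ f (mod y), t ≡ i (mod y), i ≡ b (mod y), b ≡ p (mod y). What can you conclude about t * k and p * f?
t * k ≡ p * f (mod y)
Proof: t ≡ i (mod y) and i ≡ b (mod y), so t ≡ b (mod y). b ≡ p (mod y), so t ≡ p (mod y). Because k ≡ f (mod y), by multiplying congruences, t * k ≡ p * f (mod y).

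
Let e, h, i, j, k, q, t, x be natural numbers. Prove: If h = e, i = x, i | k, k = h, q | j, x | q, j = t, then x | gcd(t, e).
x | q and q | j, so x | j. j = t, so x | t. Because k = h and h = e, k = e. Since i | k, i | e. i = x, so x | e. x | t, so x | gcd(t, e).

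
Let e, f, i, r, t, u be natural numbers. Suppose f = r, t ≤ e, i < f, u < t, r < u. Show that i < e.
f = r and i < f, therefore i < r. From r < u and u < t, r < t. t ≤ e, so r < e. i < r, so i < e.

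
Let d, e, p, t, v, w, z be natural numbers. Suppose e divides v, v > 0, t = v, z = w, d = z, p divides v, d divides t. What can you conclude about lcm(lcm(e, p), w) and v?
lcm(lcm(e, p), w) ≤ v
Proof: Since e divides v and p divides v, lcm(e, p) divides v. d = z and d divides t, so z divides t. t = v, so z divides v. Since z = w, w divides v. lcm(e, p) divides v, so lcm(lcm(e, p), w) divides v. Since v > 0, lcm(lcm(e, p), w) ≤ v.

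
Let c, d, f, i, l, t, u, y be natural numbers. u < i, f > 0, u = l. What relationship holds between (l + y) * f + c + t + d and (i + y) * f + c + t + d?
(l + y) * f + c + t + d < (i + y) * f + c + t + d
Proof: From u = l and u < i, l < i. Then l + y < i + y. Since f > 0, (l + y) * f < (i + y) * f. Then (l + y) * f + c < (i + y) * f + c. Then (l + y) * f + c + t < (i + y) * f + c + t. Then (l + y) * f + c + t + d < (i + y) * f + c + t + d.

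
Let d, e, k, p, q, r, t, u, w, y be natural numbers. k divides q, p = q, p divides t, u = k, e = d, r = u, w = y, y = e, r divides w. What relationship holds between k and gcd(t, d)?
k divides gcd(t, d)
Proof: Because p = q and p divides t, q divides t. Since k divides q, k divides t. w = y and y = e, hence w = e. r divides w, so r divides e. r = u, so u divides e. e = d, so u divides d. u = k, so k divides d. From k divides t, k divides gcd(t, d).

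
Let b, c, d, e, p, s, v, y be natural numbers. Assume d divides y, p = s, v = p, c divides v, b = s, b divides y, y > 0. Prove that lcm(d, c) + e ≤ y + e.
Since v = p and p = s, v = s. Since c divides v, c divides s. b = s and b divides y, thus s divides y. c divides s, so c divides y. From d divides y, lcm(d, c) divides y. Because y > 0, lcm(d, c) ≤ y. Then lcm(d, c) + e ≤ y + e.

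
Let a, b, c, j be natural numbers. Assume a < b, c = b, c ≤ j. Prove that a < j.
c = b and c ≤ j, thus b ≤ j. Since a < b, a < j.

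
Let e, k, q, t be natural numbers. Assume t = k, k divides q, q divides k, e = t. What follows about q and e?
q = e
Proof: e = t and t = k, therefore e = k. From k divides q and q divides k, k = q. e = k, so e = q. Then q = e.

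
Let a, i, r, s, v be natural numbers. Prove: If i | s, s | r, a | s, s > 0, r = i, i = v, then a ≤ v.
Because r = i and s | r, s | i. Since i | s, s = i. i = v, so s = v. a | s and s > 0, therefore a ≤ s. Because s = v, a ≤ v.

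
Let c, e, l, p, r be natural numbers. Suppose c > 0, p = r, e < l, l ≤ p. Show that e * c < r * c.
p = r and l ≤ p, therefore l ≤ r. e < l, so e < r. c > 0, so e * c < r * c.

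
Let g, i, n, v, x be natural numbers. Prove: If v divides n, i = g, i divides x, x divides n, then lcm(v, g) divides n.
Because i divides x and x divides n, i divides n. Since i = g, g divides n. Since v divides n, lcm(v, g) divides n.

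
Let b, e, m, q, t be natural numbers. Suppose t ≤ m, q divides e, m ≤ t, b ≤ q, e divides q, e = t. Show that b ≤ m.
From t ≤ m and m ≤ t, t = m. From q divides e and e divides q, q = e. e = t, so q = t. Because b ≤ q, b ≤ t. From t = m, b ≤ m.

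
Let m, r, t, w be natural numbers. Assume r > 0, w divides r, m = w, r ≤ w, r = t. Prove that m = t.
w divides r and r > 0, so w ≤ r. Since r ≤ w, w = r. Because m = w, m = r. r = t, so m = t.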